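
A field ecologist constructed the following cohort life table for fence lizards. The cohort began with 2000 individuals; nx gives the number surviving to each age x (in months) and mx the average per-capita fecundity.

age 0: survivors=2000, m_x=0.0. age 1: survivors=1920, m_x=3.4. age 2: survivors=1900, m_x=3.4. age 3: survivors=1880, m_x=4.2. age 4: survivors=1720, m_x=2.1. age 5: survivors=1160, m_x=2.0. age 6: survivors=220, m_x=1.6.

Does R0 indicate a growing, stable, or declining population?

growing

lx = nx/n0 = nx/2000: 1, 0.96, 0.95, 0.94, 0.86, 0.58, 0.11
R0 = Σ lx·mx = 0 + 3.264 + 3.23 + 3.948 + 1.806 + 1.16 + 0.176 = 13.584
R0 > 1, so the population is growing.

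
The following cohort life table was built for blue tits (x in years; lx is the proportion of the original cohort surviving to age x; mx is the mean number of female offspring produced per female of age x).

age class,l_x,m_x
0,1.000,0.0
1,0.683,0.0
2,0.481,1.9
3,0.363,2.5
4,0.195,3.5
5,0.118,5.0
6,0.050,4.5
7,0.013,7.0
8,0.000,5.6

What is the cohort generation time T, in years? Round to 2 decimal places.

lx·mx: 0, 0, 0.9139, 0.9075, 0.6825, 0.59, 0.225, 0.091, 0 → R0 = 3.4099
x·lx·mx: 0, 0, 1.8278, 2.7225, 2.73, 2.95, 1.35, 0.637, 0 → Σ = 12.2173
T = 12.2173 / 3.4099 = 3.582891… → 3.58

3.58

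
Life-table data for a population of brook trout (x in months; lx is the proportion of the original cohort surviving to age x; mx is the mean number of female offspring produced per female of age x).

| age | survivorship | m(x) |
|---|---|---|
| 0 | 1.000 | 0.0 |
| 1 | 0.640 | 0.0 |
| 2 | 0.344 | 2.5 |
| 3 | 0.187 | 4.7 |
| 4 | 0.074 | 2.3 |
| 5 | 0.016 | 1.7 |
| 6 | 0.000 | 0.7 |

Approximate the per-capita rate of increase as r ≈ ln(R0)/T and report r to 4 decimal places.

0.2473

R0 = Σ lx·mx = 0 + 0 + 0.86 + 0.8789 + 0.1702 + 0.0272 + 0 = 1.9363
Σ x·lx·mx = 5.1735; T = 5.1735/1.9363 = 2.67185…
r ≈ ln(R0)/T = ln(1.9363)/2.67185… = 0.247312… → 0.2473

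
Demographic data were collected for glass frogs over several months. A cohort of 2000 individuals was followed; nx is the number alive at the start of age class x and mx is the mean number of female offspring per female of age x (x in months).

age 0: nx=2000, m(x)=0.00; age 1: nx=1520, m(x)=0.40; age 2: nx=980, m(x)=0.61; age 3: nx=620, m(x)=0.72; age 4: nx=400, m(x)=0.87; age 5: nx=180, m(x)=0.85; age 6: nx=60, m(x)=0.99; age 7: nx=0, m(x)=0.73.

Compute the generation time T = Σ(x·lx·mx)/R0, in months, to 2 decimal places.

2.56

lx = nx/n0 = nx/2000: 1, 0.76, 0.49, 0.31, 0.2, 0.09, 0.03, 0
lx·mx: 0, 0.304, 0.2989, 0.2232, 0.174, 0.0765, 0.0297, 0 → R0 = 1.1063
x·lx·mx: 0, 0.304, 0.5978, 0.6696, 0.696, 0.3825, 0.1782, 0 → Σ = 2.8281
T = 2.8281 / 1.1063 = 2.556359… → 2.56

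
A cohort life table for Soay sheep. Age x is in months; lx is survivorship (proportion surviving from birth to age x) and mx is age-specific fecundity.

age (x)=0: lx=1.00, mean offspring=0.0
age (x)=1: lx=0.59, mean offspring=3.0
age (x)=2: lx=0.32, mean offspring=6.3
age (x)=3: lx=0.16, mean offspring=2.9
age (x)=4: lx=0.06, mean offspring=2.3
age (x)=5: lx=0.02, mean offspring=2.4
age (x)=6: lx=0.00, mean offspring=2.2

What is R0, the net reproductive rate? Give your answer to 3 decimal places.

4.436

lx·mx by age: 0, 1.77, 2.016, 0.464, 0.138, 0.048, 0
R0 = Σ lx·mx = 4.436 → 4.436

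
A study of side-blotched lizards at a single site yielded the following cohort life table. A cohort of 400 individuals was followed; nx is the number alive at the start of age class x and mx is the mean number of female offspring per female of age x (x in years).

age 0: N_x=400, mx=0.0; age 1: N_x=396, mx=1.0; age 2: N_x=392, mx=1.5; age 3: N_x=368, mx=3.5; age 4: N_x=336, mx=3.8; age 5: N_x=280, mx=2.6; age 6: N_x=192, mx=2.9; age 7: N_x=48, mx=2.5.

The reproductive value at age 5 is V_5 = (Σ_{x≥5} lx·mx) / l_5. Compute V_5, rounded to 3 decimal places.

5.017

lx = nx/n0 = nx/400: 1, 0.99, 0.98, 0.92, 0.84, 0.7, 0.48, 0.12
lx·mx for x ≥ 5: 1.82, 1.392, 0.3 → sum = 3.512
V_5 = 3.512 / l_5 = 3.512 / 0.7 = 5.017143… → 5.017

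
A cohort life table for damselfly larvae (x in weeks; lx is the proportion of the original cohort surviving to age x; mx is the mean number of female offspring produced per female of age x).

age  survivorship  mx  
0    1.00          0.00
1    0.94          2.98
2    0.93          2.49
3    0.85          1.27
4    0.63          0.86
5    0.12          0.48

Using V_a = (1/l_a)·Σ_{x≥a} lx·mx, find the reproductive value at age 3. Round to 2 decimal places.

1.98

lx·mx for x ≥ 3: 1.0795, 0.5418, 0.0576 → sum = 1.6789
V_3 = 1.6789 / l_3 = 1.6789 / 0.85 = 1.975176… → 1.98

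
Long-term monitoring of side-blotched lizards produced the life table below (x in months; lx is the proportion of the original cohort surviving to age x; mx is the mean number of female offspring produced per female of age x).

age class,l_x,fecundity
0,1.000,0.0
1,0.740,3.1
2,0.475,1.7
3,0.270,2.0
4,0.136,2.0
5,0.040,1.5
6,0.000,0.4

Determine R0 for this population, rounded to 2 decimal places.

lx·mx by age: 0, 2.294, 0.8075, 0.54, 0.272, 0.06, 0
R0 = Σ lx·mx = 3.9735 → 3.97

3.97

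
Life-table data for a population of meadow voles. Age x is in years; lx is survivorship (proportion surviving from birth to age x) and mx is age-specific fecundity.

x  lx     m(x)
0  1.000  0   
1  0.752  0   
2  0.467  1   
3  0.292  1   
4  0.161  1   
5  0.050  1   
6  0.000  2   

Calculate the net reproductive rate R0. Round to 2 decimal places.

0.97

lx·mx by age: 0, 0, 0.467, 0.292, 0.161, 0.05, 0
R0 = Σ lx·mx = 0.97 → 0.97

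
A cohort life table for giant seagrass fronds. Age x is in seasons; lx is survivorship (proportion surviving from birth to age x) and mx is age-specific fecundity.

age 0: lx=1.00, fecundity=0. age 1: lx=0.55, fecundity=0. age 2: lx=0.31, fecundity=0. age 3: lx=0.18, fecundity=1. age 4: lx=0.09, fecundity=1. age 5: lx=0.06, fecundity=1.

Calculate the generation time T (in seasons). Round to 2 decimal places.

lx·mx: 0, 0, 0, 0.18, 0.09, 0.06 → R0 = 0.33
x·lx·mx: 0, 0, 0, 0.54, 0.36, 0.3 → Σ = 1.2
T = 1.2 / 0.33 = 3.636364… → 3.64

3.64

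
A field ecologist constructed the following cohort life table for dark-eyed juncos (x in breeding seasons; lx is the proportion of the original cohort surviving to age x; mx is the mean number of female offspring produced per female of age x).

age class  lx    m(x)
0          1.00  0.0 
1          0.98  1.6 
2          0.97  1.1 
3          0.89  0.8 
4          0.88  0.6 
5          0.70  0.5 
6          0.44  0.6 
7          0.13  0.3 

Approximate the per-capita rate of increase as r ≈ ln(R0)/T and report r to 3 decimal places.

0.592

R0 = Σ lx·mx = 0 + 1.568 + 1.067 + 0.712 + 0.528 + 0.35 + 0.264 + 0.039 = 4.528
Σ x·lx·mx = 11.557; T = 11.557/4.528 = 2.55234…
r ≈ ln(R0)/T = ln(4.528)/2.55234… = 0.59172… → 0.592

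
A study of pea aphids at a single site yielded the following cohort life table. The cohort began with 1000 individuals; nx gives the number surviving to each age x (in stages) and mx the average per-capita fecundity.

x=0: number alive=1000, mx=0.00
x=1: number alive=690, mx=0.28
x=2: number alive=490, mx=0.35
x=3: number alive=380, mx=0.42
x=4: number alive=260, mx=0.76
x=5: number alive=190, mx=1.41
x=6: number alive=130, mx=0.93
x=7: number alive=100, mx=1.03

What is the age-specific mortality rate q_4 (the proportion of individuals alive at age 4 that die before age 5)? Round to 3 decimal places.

lx = nx/n0 = nx/1000: 1, 0.69, 0.49, 0.38, 0.26, 0.19, 0.13, 0.1
q_4 = (l_4 − l_5) / l_4 = (0.26 − 0.19) / 0.26
     = 0.07 / 0.26 = 0.269231… → 0.269

0.269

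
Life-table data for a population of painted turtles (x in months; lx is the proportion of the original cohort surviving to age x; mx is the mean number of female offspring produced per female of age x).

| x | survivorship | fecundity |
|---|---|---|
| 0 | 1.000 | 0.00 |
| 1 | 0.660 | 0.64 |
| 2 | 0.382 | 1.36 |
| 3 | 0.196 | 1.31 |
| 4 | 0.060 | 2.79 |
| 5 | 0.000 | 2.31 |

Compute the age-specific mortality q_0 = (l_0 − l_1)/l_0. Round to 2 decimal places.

q_0 = (l_0 − l_1) / l_0 = (1 − 0.66) / 1
     = 0.34 / 1 = 0.34 → 0.34

0.34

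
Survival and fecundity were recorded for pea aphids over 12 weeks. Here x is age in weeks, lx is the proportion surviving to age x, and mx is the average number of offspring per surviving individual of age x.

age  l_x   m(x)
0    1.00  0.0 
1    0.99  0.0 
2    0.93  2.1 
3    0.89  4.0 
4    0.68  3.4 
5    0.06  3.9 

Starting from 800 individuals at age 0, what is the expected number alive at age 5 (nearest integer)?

48

Expected survivors = N0 · l_5 = 800 × 0.06 = 48 → 48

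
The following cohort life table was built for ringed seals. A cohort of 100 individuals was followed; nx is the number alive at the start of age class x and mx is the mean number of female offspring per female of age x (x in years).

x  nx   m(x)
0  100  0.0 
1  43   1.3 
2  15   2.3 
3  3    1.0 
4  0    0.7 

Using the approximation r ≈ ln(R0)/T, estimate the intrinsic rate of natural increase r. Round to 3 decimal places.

-0.048

lx = nx/n0 = nx/100: 1, 0.43, 0.15, 0.03, 0
R0 = Σ lx·mx = 0 + 0.559 + 0.345 + 0.03 + 0 = 0.934
Σ x·lx·mx = 1.339; T = 1.339/0.934 = 1.43362…
r ≈ ln(R0)/T = ln(0.934)/1.43362… = -0.04763… → -0.048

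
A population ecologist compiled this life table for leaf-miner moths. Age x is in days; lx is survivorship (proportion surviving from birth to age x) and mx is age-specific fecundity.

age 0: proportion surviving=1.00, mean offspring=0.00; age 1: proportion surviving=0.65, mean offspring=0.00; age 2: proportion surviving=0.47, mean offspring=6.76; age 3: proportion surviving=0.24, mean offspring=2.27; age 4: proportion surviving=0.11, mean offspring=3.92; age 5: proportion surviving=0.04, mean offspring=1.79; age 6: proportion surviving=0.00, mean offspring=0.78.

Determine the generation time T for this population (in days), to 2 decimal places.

lx·mx: 0, 0, 3.1772, 0.5448, 0.4312, 0.0716, 0 → R0 = 4.2248
x·lx·mx: 0, 0, 6.3544, 1.6344, 1.7248, 0.358, 0 → Σ = 10.0716
T = 10.0716 / 4.2248 = 2.383923… → 2.38

2.38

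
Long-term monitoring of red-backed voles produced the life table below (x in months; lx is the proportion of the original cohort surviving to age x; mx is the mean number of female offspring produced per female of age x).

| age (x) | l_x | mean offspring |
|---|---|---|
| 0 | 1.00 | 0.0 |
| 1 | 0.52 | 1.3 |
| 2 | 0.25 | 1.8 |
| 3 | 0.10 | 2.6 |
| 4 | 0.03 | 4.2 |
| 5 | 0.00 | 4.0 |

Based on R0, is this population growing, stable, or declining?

R0 = Σ lx·mx = 0 + 0.676 + 0.45 + 0.26 + 0.126 + 0 = 1.512
R0 > 1, so the population is growing.

growing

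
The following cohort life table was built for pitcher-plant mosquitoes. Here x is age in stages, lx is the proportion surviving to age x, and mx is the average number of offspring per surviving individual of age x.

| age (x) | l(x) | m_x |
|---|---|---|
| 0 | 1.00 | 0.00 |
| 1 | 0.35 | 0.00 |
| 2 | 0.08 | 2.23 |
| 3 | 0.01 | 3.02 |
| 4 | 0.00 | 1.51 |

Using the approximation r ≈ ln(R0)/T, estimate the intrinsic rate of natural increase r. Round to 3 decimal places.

R0 = Σ lx·mx = 0 + 0 + 0.1784 + 0.0302 + 0 = 0.2086
Σ x·lx·mx = 0.4474; T = 0.4474/0.2086 = 2.14477…
r ≈ ln(R0)/T = ln(0.2086)/2.14477… = -0.73077… → -0.731

-0.731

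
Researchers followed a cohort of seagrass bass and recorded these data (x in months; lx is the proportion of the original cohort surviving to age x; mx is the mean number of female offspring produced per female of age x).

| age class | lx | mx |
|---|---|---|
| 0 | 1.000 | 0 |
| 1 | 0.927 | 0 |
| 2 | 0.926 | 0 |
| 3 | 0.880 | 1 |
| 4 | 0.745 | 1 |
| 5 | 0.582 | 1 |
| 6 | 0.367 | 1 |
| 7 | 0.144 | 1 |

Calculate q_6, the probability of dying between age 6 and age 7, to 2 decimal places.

0.61

q_6 = (l_6 − l_7) / l_6 = (0.367 − 0.144) / 0.367
     = 0.223 / 0.367 = 0.607629… → 0.61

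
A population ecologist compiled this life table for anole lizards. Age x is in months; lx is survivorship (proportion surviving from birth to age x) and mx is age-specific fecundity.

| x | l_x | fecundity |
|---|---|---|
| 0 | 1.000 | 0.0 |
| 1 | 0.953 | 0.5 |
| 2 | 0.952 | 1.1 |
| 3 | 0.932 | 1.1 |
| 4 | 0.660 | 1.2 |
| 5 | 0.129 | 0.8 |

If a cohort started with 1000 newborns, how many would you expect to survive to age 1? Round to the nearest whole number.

Expected survivors = N0 · l_1 = 1000 × 0.953 = 953 → 953

953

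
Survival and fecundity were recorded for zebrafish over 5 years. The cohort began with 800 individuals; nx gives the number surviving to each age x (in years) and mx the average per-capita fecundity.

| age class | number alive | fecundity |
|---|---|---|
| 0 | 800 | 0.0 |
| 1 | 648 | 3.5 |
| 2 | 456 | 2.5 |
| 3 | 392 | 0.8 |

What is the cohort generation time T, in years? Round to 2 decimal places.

lx = nx/n0 = nx/800: 1, 0.81, 0.57, 0.49
lx·mx: 0, 2.835, 1.425, 0.392 → R0 = 4.652
x·lx·mx: 0, 2.835, 2.85, 1.176 → Σ = 6.861
T = 6.861 / 4.652 = 1.47485… → 1.47

1.47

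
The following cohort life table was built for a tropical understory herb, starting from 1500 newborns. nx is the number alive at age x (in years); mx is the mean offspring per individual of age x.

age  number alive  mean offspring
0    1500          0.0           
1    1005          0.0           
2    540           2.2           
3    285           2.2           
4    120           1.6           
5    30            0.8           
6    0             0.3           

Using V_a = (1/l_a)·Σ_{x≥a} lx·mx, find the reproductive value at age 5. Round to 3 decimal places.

lx = nx/n0 = nx/1500: 1, 0.67, 0.36, 0.19, 0.08, 0.02, 0
lx·mx for x ≥ 5: 0.016, 0 → sum = 0.016
V_5 = 0.016 / l_5 = 0.016 / 0.02 = 0.8 → 0.800

0.800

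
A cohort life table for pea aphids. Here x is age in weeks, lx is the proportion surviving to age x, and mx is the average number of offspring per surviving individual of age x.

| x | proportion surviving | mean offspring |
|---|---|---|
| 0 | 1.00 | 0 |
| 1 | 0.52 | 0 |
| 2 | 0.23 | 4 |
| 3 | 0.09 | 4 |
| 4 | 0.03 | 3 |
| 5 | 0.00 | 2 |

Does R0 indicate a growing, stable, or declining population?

R0 = Σ lx·mx = 0 + 0 + 0.92 + 0.36 + 0.09 + 0 = 1.37
R0 > 1, so the population is growing.

growing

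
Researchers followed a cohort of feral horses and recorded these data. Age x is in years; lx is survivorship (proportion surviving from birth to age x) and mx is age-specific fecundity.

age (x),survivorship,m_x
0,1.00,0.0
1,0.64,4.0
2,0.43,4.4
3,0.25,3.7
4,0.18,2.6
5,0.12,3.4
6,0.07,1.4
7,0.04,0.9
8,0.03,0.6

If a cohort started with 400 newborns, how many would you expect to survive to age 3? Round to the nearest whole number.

100

Expected survivors = N0 · l_3 = 400 × 0.25 = 100 → 100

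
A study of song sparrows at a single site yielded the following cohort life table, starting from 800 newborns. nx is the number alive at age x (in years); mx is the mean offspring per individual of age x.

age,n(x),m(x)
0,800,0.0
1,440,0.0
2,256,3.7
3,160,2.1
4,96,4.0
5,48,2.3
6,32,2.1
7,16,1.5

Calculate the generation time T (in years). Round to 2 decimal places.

2.98

lx = nx/n0 = nx/800: 1, 0.55, 0.32, 0.2, 0.12, 0.06, 0.04, 0.02
lx·mx: 0, 0, 1.184, 0.42, 0.48, 0.138, 0.084, 0.03 → R0 = 2.336
x·lx·mx: 0, 0, 2.368, 1.26, 1.92, 0.69, 0.504, 0.21 → Σ = 6.952
T = 6.952 / 2.336 = 2.976027… → 2.98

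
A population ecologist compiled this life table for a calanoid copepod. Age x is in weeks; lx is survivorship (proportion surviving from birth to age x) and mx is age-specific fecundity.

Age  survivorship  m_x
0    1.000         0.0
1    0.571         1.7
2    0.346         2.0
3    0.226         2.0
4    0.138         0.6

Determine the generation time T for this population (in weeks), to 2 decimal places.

1.84

lx·mx: 0, 0.9707, 0.692, 0.452, 0.0828 → R0 = 2.1975
x·lx·mx: 0, 0.9707, 1.384, 1.356, 0.3312 → Σ = 4.0419
T = 4.0419 / 2.1975 = 1.839317… → 1.84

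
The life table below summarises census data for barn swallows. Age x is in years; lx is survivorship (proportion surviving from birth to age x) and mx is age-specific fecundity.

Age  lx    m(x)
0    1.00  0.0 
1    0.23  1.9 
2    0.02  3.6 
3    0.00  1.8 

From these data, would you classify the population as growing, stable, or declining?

declining

R0 = Σ lx·mx = 0 + 0.437 + 0.072 + 0 = 0.509
R0 < 1, so the population is declining.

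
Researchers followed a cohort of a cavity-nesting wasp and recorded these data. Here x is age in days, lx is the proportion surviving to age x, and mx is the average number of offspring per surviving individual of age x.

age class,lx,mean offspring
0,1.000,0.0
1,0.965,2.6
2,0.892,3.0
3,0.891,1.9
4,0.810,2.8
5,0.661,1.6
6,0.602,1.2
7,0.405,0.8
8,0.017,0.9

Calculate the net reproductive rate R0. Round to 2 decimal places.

11.27

lx·mx by age: 0, 2.509, 2.676, 1.6929, 2.268, 1.0576, 0.7224, 0.324, 0.0153
R0 = Σ lx·mx = 11.2652 → 11.27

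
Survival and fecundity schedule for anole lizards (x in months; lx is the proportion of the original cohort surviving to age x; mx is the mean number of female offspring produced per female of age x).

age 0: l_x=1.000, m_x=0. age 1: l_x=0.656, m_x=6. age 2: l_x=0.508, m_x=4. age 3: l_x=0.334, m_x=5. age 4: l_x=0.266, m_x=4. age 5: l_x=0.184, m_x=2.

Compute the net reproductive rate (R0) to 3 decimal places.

9.070

lx·mx by age: 0, 3.936, 2.032, 1.67, 1.064, 0.368
R0 = Σ lx·mx = 9.07 → 9.070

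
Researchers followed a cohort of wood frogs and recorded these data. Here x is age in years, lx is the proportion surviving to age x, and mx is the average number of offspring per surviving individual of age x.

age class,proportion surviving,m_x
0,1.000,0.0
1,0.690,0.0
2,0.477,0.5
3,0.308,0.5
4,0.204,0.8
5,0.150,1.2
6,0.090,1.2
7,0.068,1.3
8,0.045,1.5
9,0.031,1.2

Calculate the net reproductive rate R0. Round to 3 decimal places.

1.037

lx·mx by age: 0, 0, 0.2385, 0.154, 0.1632, 0.18, 0.108, 0.0884, 0.0675, 0.0372
R0 = Σ lx·mx = 1.0368 → 1.037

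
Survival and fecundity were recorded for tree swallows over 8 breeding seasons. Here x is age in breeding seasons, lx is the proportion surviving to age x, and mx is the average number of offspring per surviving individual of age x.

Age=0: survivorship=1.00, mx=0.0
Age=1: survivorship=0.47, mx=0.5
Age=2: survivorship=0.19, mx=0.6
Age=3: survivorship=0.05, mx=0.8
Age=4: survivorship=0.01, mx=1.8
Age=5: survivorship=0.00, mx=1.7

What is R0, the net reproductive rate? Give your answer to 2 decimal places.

lx·mx by age: 0, 0.235, 0.114, 0.04, 0.018, 0
R0 = Σ lx·mx = 0.407 → 0.41

0.41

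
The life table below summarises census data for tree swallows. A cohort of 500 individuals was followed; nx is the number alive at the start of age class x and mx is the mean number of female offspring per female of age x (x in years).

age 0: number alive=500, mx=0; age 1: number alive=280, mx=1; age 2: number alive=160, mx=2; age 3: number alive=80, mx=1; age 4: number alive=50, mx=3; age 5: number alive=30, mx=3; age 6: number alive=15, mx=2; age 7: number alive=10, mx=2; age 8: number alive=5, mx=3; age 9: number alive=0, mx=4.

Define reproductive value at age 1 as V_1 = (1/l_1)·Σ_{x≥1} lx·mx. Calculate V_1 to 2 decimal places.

3.52

lx = nx/n0 = nx/500: 1, 0.56, 0.32, 0.16, 0.1, 0.06, 0.03, 0.02, 0.01, 0
lx·mx for x ≥ 1: 0.56, 0.64, 0.16, 0.3, 0.18, 0.06, 0.04, 0.03, 0 → sum = 1.97
V_1 = 1.97 / l_1 = 1.97 / 0.56 = 3.517857… → 3.52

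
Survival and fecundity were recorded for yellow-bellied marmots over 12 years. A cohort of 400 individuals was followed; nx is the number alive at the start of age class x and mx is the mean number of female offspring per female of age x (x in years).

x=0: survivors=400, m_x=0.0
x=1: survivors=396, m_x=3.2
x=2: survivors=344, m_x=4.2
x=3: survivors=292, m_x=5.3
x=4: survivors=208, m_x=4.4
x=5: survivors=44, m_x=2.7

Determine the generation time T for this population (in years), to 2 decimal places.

lx = nx/n0 = nx/400: 1, 0.99, 0.86, 0.73, 0.52, 0.11
lx·mx: 0, 3.168, 3.612, 3.869, 2.288, 0.297 → R0 = 13.234
x·lx·mx: 0, 3.168, 7.224, 11.607, 9.152, 1.485 → Σ = 32.636
T = 32.636 / 13.234 = 2.466072… → 2.47

2.47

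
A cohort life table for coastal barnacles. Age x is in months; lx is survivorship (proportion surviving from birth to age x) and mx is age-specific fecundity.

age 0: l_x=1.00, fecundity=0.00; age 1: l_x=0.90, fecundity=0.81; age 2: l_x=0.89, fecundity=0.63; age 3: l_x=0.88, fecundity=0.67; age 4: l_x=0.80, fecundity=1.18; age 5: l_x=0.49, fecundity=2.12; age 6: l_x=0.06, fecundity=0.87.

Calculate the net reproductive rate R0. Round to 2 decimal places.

lx·mx by age: 0, 0.729, 0.5607, 0.5896, 0.944, 1.0388, 0.0522
R0 = Σ lx·mx = 3.9143 → 3.91

3.91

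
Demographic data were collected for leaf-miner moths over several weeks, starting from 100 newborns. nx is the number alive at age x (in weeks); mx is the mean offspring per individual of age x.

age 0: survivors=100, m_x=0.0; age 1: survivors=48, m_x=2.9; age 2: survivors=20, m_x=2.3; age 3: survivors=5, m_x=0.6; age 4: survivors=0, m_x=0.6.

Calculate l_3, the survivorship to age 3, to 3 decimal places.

l_3 = n_3/n_0 = 5/100 = 0.05 → 0.050

0.050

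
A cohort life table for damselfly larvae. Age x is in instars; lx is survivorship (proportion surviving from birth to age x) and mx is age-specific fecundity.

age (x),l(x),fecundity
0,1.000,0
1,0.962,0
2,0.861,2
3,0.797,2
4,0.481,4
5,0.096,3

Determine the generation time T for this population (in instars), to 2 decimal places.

3.14

lx·mx: 0, 0, 1.722, 1.594, 1.924, 0.288 → R0 = 5.528
x·lx·mx: 0, 0, 3.444, 4.782, 7.696, 1.44 → Σ = 17.362
T = 17.362 / 5.528 = 3.140738… → 3.14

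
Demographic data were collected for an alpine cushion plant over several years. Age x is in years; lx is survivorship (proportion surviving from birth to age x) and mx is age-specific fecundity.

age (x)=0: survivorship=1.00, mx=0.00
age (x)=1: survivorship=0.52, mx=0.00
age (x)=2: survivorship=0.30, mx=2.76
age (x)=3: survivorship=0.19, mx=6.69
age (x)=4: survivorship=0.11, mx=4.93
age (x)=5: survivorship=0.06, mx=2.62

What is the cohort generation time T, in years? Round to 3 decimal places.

lx·mx: 0, 0, 0.828, 1.2711, 0.5423, 0.1572 → R0 = 2.7986
x·lx·mx: 0, 0, 1.656, 3.8133, 2.1692, 0.786 → Σ = 8.4245
T = 8.4245 / 2.7986 = 3.010255… → 3.010

3.010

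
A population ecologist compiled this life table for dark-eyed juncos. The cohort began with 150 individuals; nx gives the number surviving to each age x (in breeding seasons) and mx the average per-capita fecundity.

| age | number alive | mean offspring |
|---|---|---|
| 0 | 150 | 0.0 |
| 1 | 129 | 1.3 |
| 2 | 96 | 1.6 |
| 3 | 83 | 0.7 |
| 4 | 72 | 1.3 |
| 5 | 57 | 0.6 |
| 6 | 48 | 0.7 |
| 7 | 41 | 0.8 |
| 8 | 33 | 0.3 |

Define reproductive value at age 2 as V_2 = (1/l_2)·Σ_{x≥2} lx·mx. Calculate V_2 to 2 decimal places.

lx = nx/n0 = nx/150: 1, 0.86, 0.64, 0.55333…, 0.48, 0.38, 0.32, 0.27333…, 0.22
lx·mx for x ≥ 2: 1.024, 0.387333…, 0.624, 0.228, 0.224, 0.218667…, 0.066 → sum = 2.772…
V_2 = 2.772… / l_2 = 2.772… / 0.64 = 4.33125… → 4.33

4.33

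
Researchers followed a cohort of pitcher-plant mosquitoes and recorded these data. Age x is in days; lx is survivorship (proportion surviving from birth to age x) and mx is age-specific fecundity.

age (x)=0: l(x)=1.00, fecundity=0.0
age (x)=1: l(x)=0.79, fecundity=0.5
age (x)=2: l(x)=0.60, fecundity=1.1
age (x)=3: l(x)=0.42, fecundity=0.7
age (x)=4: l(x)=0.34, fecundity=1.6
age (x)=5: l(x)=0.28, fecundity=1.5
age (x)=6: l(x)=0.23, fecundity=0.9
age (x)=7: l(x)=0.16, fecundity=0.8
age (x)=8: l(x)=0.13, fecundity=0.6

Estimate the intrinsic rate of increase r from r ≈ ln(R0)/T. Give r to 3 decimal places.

0.284

R0 = Σ lx·mx = 0 + 0.395 + 0.66 + 0.294 + 0.544 + 0.42 + 0.207 + 0.128 + 0.078 = 2.726
Σ x·lx·mx = 9.635; T = 9.635/2.726 = 3.53448…
r ≈ ln(R0)/T = ln(2.726)/3.53448… = 0.28373… → 0.284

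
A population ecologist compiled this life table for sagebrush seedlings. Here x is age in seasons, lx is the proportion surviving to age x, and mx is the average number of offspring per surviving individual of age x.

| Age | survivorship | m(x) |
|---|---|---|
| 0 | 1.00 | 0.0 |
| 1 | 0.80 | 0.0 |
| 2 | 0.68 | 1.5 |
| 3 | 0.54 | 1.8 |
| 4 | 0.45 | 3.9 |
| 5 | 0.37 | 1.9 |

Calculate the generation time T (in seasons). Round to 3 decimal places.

lx·mx: 0, 0, 1.02, 0.972, 1.755, 0.703 → R0 = 4.45
x·lx·mx: 0, 0, 2.04, 2.916, 7.02, 3.515 → Σ = 15.491
T = 15.491 / 4.45 = 3.481124… → 3.481

3.481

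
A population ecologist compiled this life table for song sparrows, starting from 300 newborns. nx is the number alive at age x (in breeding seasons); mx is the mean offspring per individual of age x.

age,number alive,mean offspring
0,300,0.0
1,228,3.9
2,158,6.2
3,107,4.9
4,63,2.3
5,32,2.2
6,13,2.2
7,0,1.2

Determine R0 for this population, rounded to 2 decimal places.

lx = nx/n0 = nx/300: 1, 0.76, 0.52667…, 0.35667…, 0.21, 0.10667…, 0.04333…, 0
lx·mx by age: 0, 2.964, 3.265333…, 1.747667…, 0.483, 0.234667…, 0.095333…, 0
R0 = Σ lx·mx = 8.79… → 8.79

8.79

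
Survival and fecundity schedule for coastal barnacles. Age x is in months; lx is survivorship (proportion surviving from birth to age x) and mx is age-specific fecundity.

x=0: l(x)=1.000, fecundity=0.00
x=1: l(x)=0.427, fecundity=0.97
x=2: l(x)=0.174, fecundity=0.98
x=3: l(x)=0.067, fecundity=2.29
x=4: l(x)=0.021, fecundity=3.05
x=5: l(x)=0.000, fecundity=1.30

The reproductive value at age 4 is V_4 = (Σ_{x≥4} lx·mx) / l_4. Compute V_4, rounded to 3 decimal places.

lx·mx for x ≥ 4: 0.06405, 0 → sum = 0.06405
V_4 = 0.06405 / l_4 = 0.06405 / 0.021 = 3.05 → 3.050

3.050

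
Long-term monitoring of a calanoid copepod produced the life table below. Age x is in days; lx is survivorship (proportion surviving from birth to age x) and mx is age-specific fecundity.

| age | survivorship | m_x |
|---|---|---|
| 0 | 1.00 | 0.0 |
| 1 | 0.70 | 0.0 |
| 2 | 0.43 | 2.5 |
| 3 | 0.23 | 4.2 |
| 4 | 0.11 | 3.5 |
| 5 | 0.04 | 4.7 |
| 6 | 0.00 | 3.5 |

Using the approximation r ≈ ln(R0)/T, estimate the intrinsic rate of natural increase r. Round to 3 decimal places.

R0 = Σ lx·mx = 0 + 0 + 1.075 + 0.966 + 0.385 + 0.188 + 0 = 2.614
Σ x·lx·mx = 7.528; T = 7.528/2.614 = 2.87988…
r ≈ ln(R0)/T = ln(2.614)/2.87988… = 0.33365… → 0.334

0.334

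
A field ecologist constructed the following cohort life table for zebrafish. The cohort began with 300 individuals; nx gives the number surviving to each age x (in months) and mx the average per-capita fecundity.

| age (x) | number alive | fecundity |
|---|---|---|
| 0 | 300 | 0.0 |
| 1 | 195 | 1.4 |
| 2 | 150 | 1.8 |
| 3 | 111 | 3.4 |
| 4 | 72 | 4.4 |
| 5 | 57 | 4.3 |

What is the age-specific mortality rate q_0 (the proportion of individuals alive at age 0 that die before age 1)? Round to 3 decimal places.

0.350

lx = nx/n0 = nx/300: 1, 0.65, 0.5, 0.37, 0.24, 0.19
q_0 = (l_0 − l_1) / l_0 = (1 − 0.65) / 1
     = 0.35 / 1 = 0.35 → 0.350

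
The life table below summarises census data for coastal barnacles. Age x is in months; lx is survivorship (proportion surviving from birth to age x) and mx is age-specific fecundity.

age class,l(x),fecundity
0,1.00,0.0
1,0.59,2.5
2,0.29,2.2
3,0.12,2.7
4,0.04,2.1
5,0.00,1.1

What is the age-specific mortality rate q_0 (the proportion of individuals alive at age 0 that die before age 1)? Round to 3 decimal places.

0.410

q_0 = (l_0 − l_1) / l_0 = (1 − 0.59) / 1
     = 0.41 / 1 = 0.41 → 0.410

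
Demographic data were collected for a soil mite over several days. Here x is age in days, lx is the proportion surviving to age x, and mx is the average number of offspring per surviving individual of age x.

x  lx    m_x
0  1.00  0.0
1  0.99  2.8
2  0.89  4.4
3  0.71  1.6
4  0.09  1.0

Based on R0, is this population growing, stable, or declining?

growing

R0 = Σ lx·mx = 0 + 2.772 + 3.916 + 1.136 + 0.09 = 7.914
R0 > 1, so the population is growing.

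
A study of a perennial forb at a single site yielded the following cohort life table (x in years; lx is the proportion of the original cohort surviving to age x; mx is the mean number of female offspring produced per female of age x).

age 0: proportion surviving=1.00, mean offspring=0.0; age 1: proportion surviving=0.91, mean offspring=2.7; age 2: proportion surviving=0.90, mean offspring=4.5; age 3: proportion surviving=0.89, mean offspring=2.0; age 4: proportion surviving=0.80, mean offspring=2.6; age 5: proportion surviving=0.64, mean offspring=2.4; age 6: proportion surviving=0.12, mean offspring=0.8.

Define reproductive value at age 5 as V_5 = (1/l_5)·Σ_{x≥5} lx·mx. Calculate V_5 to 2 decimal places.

2.55

lx·mx for x ≥ 5: 1.536, 0.096 → sum = 1.632
V_5 = 1.632 / l_5 = 1.632 / 0.64 = 2.55 → 2.55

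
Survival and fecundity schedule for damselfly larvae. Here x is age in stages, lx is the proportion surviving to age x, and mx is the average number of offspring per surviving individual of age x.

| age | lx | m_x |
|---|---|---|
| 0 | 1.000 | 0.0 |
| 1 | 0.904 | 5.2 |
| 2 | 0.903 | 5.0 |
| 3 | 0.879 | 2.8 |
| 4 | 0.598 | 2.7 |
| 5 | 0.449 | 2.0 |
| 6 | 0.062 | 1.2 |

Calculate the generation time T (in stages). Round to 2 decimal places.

2.28

lx·mx: 0, 4.7008, 4.515, 2.4612, 1.6146, 0.898, 0.0744 → R0 = 14.264
x·lx·mx: 0, 4.7008, 9.03, 7.3836, 6.4584, 4.49, 0.4464 → Σ = 32.5092
T = 32.5092 / 14.264 = 2.279108… → 2.28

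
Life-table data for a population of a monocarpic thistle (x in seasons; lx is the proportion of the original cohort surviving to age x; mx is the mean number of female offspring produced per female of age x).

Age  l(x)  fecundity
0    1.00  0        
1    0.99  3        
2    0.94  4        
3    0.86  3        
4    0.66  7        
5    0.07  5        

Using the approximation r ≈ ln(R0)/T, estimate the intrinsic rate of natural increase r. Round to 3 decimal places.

0.987

R0 = Σ lx·mx = 0 + 2.97 + 3.76 + 2.58 + 4.62 + 0.35 = 14.28
Σ x·lx·mx = 38.46; T = 38.46/14.28 = 2.69328…
r ≈ ln(R0)/T = ln(14.28)/2.69328… = 0.98722… → 0.987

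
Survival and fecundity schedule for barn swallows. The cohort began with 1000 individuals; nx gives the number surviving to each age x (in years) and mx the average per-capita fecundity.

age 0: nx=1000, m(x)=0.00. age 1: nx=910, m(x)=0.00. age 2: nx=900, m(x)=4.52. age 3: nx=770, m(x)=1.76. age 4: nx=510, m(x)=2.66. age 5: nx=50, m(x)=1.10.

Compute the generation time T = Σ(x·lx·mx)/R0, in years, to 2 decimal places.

lx = nx/n0 = nx/1000: 1, 0.91, 0.9, 0.77, 0.51, 0.05
lx·mx: 0, 0, 4.068, 1.3552, 1.3566, 0.055 → R0 = 6.8348
x·lx·mx: 0, 0, 8.136, 4.0656, 5.4264, 0.275 → Σ = 17.903
T = 17.903 / 6.8348 = 2.619389… → 2.62

2.62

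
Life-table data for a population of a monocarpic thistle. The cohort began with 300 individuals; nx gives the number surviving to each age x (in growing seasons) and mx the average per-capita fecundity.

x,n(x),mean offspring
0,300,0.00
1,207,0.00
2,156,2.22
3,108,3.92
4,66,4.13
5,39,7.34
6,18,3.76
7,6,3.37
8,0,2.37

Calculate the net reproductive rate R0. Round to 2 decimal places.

lx = nx/n0 = nx/300: 1, 0.69, 0.52, 0.36, 0.22, 0.13, 0.06, 0.02, 0
lx·mx by age: 0, 0, 1.1544, 1.4112, 0.9086, 0.9542, 0.2256, 0.0674, 0
R0 = Σ lx·mx = 4.7214 → 4.72

4.72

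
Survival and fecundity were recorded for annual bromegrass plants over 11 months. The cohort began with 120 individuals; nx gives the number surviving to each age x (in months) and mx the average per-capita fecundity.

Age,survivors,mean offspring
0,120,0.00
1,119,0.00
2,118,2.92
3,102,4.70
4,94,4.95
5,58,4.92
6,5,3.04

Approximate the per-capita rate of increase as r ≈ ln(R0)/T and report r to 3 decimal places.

0.746

lx = nx/n0 = nx/120: 1, 0.99167…, 0.98333…, 0.85, 0.78333…, 0.48333…, 0.04167…
R0 = Σ lx·mx = 0 + 0 + 2.87133… + 3.995 + 3.8775… + 2.378… + 0.12667… = 13.2485…
Σ x·lx·mx = 45.887667…; T = 45.887667…/13.2485… = 3.46361…
r ≈ ln(R0)/T = ln(13.2485…)/3.46361… = 0.74601… → 0.746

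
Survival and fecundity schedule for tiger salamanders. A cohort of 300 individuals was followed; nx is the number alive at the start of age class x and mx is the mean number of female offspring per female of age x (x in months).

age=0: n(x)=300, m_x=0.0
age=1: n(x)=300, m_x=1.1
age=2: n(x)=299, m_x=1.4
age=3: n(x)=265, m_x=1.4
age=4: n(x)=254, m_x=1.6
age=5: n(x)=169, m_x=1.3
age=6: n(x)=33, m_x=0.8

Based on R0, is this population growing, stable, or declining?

lx = nx/n0 = nx/300: 1, 1, 0.99667…, 0.88333…, 0.84667…, 0.56333…, 0.11
R0 = Σ lx·mx = 0 + 1.1 + 1.395333… + 1.236667… + 1.354667… + 0.732333… + 0.088 = 5.907…
R0 > 1, so the population is growing.

growing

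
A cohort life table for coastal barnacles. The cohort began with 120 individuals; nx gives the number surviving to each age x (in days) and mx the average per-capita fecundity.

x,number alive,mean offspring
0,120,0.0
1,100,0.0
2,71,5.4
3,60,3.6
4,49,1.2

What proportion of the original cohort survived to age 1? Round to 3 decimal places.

0.833

l_1 = n_1/n_0 = 100/120 = 0.833333… → 0.833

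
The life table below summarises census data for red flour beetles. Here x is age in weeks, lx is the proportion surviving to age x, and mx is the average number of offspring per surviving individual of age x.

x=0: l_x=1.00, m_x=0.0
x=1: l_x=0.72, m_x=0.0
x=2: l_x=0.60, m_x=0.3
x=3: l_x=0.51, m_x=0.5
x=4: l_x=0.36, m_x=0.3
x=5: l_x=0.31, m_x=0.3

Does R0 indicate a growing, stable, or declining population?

R0 = Σ lx·mx = 0 + 0 + 0.18 + 0.255 + 0.108 + 0.093 = 0.636
R0 < 1, so the population is declining.

declining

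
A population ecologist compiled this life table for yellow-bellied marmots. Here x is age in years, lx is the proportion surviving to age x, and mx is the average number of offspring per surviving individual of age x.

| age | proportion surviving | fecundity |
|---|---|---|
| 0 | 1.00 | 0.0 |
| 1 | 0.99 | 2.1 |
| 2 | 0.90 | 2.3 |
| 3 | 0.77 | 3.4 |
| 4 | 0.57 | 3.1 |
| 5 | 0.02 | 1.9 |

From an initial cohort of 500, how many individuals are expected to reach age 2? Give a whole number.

Expected survivors = N0 · l_2 = 500 × 0.90 = 450 → 450

450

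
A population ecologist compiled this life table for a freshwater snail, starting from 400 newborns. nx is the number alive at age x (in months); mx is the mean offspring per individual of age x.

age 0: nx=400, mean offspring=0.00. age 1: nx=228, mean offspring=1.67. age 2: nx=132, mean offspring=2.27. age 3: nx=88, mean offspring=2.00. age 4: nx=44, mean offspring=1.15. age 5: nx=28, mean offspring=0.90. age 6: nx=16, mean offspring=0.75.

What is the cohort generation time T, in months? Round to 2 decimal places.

2.02

lx = nx/n0 = nx/400: 1, 0.57, 0.33, 0.22, 0.11, 0.07, 0.04
lx·mx: 0, 0.9519, 0.7491, 0.44, 0.1265, 0.063, 0.03 → R0 = 2.3605
x·lx·mx: 0, 0.9519, 1.4982, 1.32, 0.506, 0.315, 0.18 → Σ = 4.7711
T = 4.7711 / 2.3605 = 2.021224… → 2.02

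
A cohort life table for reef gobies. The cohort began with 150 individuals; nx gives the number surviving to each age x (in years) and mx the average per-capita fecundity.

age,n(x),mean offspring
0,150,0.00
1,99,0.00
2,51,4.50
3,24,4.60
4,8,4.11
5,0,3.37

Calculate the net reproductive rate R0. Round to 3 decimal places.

2.485

lx = nx/n0 = nx/150: 1, 0.66, 0.34, 0.16, 0.05333…, 0
lx·mx by age: 0, 0, 1.53, 0.736, 0.2192…, 0
R0 = Σ lx·mx = 2.4852… → 2.485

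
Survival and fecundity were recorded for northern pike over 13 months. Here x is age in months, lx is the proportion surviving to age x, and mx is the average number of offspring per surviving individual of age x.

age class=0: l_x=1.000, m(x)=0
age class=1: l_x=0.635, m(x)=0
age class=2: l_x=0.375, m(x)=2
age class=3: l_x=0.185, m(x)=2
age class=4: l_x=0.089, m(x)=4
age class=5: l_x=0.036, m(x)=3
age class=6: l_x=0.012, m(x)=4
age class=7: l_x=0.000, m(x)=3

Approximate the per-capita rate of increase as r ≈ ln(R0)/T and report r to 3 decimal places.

R0 = Σ lx·mx = 0 + 0 + 0.75 + 0.37 + 0.356 + 0.108 + 0.048 + 0 = 1.632
Σ x·lx·mx = 4.862; T = 4.862/1.632 = 2.97917…
r ≈ ln(R0)/T = ln(1.632)/2.97917… = 0.16441… → 0.164

0.164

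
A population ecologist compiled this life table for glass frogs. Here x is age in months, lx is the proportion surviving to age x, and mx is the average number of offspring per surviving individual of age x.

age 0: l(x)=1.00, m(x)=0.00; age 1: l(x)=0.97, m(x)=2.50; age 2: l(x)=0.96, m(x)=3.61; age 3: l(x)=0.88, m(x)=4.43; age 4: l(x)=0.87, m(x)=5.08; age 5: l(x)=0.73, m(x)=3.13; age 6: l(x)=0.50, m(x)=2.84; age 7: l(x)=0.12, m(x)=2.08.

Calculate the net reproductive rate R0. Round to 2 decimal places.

18.16

lx·mx by age: 0, 2.425, 3.4656, 3.8984, 4.4196, 2.2849, 1.42, 0.2496
R0 = Σ lx·mx = 18.1631 → 18.16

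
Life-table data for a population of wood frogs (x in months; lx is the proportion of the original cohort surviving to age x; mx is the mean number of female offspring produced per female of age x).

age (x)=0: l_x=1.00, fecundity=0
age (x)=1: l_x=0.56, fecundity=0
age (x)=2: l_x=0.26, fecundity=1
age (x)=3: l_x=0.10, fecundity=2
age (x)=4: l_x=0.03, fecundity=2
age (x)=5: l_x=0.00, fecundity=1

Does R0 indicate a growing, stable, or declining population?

declining

R0 = Σ lx·mx = 0 + 0 + 0.26 + 0.2 + 0.06 + 0 = 0.52
R0 < 1, so the population is declining.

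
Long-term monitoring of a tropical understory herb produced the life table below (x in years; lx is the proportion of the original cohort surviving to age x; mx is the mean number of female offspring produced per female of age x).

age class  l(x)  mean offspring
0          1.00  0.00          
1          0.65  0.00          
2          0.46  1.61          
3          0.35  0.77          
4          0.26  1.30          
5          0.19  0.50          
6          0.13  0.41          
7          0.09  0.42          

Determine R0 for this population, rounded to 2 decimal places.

1.53

lx·mx by age: 0, 0, 0.7406, 0.2695, 0.338, 0.095, 0.0533, 0.0378
R0 = Σ lx·mx = 1.5342 → 1.53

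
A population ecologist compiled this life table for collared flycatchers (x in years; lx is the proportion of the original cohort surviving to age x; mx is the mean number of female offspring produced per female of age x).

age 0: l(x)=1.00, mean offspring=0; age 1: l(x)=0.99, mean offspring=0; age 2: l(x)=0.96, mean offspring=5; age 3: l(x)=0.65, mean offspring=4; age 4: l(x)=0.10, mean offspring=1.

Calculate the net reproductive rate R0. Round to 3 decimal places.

7.500

lx·mx by age: 0, 0, 4.8, 2.6, 0.1
R0 = Σ lx·mx = 7.5 → 7.500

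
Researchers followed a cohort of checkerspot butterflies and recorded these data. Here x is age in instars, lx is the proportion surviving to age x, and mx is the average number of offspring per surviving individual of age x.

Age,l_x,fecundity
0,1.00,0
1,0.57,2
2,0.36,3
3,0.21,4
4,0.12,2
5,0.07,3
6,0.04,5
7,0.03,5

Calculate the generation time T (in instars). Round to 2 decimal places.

lx·mx: 0, 1.14, 1.08, 0.84, 0.24, 0.21, 0.2, 0.15 → R0 = 3.86
x·lx·mx: 0, 1.14, 2.16, 2.52, 0.96, 1.05, 1.2, 1.05 → Σ = 10.08
T = 10.08 / 3.86 = 2.611399… → 2.61

2.61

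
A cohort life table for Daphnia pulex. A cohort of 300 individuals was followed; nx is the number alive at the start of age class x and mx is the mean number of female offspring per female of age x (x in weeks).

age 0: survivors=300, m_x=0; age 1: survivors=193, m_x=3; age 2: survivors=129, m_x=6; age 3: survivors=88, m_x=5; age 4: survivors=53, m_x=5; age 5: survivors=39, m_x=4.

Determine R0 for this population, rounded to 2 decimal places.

lx = nx/n0 = nx/300: 1, 0.64333…, 0.43, 0.29333…, 0.17667…, 0.13
lx·mx by age: 0, 1.93…, 2.58, 1.466667…, 0.883333…, 0.52
R0 = Σ lx·mx = 7.38… → 7.38

7.38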